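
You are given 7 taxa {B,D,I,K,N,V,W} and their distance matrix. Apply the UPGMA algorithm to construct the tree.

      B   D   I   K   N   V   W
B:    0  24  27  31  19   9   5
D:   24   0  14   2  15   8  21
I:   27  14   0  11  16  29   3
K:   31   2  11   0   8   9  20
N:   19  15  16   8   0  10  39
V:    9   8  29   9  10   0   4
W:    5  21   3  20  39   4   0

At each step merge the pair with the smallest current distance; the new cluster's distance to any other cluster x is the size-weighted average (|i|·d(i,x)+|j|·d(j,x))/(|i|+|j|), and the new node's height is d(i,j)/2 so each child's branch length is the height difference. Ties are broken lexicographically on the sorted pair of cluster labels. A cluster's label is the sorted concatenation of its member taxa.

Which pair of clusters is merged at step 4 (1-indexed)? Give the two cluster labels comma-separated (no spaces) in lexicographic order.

step 1: merge (D,K) at d=2; branch lengths D→1, K→1; new cluster DK
  updated: d(B,DK)=55/2, d(DK,I)=25/2, d(DK,N)=23/2, d(DK,V)=17/2, d(DK,W)=41/2
step 2: merge (I,W) at d=3; branch lengths I→3/2, W→3/2; new cluster IW
  updated: d(B,IW)=16, d(DK,IW)=33/2, d(IW,N)=55/2, d(IW,V)=33/2
step 3: merge (DK,V) at d=17/2; branch lengths DK→13/4, V→17/4; new cluster DKV
  updated: d(B,DKV)=64/3, d(DKV,IW)=33/2, d(DKV,N)=11
step 4: merge (DKV,N) at d=11; branch lengths DKV→5/4, N→11/2; new cluster DKNV
  updated: d(B,DKNV)=83/4, d(DKNV,IW)=77/4
step 5: merge (B,IW) at d=16; branch lengths B→8, IW→13/2; new cluster BIW
  updated: d(BIW,DKNV)=79/4
step 6: merge (BIW,DKNV) at d=79/4; branch lengths BIW→15/8, DKNV→35/8; new cluster BDIKNVW
final tree: ((B:8,(I:3/2,W:3/2):13/2):15/8,(((D:1,K:1):13/4,V:17/4):5/4,N:11/2):35/8)
total length: 40

DKV,N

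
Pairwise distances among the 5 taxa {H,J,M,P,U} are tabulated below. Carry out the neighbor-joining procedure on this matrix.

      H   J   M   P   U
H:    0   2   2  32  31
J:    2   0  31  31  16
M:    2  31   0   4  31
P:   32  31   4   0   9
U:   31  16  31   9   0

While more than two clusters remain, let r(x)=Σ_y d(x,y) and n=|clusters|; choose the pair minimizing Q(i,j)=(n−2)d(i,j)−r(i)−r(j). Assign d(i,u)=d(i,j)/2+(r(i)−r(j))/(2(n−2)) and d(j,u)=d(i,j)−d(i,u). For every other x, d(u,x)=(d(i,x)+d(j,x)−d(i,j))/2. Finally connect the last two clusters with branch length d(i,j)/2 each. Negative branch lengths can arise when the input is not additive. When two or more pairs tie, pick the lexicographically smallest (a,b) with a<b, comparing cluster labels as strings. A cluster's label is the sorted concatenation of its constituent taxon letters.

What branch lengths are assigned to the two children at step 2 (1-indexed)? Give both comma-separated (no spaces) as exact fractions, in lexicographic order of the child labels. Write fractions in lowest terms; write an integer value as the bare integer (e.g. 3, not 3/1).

49/4,13/4

step 1: merge (H,J) at d=2, Q=-141; branch lengths H→-7/6, J→19/6; new cluster HJ
  updated: d(HJ,M)=31/2, d(HJ,P)=61/2, d(HJ,U)=45/2
step 2: merge (HJ,M) at d=31/2, Q=-88; branch lengths HJ→49/4, M→13/4; new cluster HJM
  updated: d(HJM,P)=19/2, d(HJM,U)=19
step 3: merge (HJM,P) at d=19/2, Q=-75/2; branch lengths HJM→39/4, P→-1/4; new cluster HJMP
  updated: d(HJMP,U)=37/4
step 4: merge (HJMP,U) at d=37/4; branch lengths HJMP→37/8, U→37/8; new cluster HJMPU
final tree: ((((H:-7/6,J:19/6):49/4,M:13/4):39/4,P:-1/4):37/8,U:37/8)
total length: 145/4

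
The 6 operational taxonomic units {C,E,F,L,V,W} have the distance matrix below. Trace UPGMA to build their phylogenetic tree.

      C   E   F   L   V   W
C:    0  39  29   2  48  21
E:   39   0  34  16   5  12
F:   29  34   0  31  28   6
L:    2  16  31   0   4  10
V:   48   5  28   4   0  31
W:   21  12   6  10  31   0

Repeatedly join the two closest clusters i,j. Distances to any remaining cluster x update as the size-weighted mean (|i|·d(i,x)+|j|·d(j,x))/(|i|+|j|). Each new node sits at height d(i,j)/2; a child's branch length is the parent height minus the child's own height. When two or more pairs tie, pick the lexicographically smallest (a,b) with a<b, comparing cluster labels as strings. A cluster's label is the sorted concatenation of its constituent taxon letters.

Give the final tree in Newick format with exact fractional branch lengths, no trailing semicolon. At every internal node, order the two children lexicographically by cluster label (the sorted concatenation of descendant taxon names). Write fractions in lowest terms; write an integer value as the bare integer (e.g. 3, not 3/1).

iteration 1: select C,L (d=2); attach at lengths (1, 1); label the merged cluster CL
  updated: d(CL,E)=55/2, d(CL,F)=30, d(CL,V)=26, d(CL,W)=31/2
iteration 2: select E,V (d=5); attach at lengths (5/2, 5/2); label the merged cluster EV
  updated: d(CL,EV)=107/4, d(EV,F)=31, d(EV,W)=43/2
iteration 3: select F,W (d=6); attach at lengths (3, 3); label the merged cluster FW
  updated: d(CL,FW)=91/4, d(EV,FW)=105/4
iteration 4: select CL,FW (d=91/4); attach at lengths (83/8, 67/8); label the merged cluster CFLW
  updated: d(CFLW,EV)=53/2
iteration 5: select CFLW,EV (d=53/2); attach at lengths (15/8, 43/4); label the merged cluster CEFLVW
final tree: (((C:1,L:1):83/8,(F:3,W:3):67/8):15/8,(E:5/2,V:5/2):43/4)
total length: 355/8

(((C:1,L:1):83/8,(F:3,W:3):67/8):15/8,(E:5/2,V:5/2):43/4)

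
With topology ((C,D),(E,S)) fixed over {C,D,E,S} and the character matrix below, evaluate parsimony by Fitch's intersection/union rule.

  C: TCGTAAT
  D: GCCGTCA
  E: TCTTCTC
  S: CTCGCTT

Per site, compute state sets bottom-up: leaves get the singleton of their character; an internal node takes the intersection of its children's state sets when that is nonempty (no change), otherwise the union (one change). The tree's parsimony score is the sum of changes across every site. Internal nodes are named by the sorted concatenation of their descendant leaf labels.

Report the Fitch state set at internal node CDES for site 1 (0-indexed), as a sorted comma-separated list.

C

site 0, node CD: C={T} ∪ D={G} → {G,T} (+1)
site 0, node ES: E={T} ∪ S={C} → {C,T} (+1)
site 0, node CDES: CD={G,T} ∩ ES={C,T} → {T} (+0)
site 1, node CD: C={C} ∩ D={C} → {C} (+0)
site 1, node ES: E={C} ∪ S={T} → {C,T} (+1)
site 1, node CDES: CD={C} ∩ ES={C,T} → {C} (+0)
site 2, node CD: C={G} ∪ D={C} → {C,G} (+1)
site 2, node ES: E={T} ∪ S={C} → {C,T} (+1)
site 2, node CDES: CD={C,G} ∩ ES={C,T} → {C} (+0)
site 3, node CD: C={T} ∪ D={G} → {G,T} (+1)
site 3, node ES: E={T} ∪ S={G} → {G,T} (+1)
site 3, node CDES: CD={G,T} ∩ ES={G,T} → {G,T} (+0)
site 4, node CD: C={A} ∪ D={T} → {A,T} (+1)
site 4, node ES: E={C} ∩ S={C} → {C} (+0)
site 4, node CDES: CD={A,T} ∪ ES={C} → {A,C,T} (+1)
site 5, node CD: C={A} ∪ D={C} → {A,C} (+1)
site 5, node ES: E={T} ∩ S={T} → {T} (+0)
site 5, node CDES: CD={A,C} ∪ ES={T} → {A,C,T} (+1)
site 6, node CD: C={T} ∪ D={A} → {A,T} (+1)
site 6, node ES: E={C} ∪ S={T} → {C,T} (+1)
site 6, node CDES: CD={A,T} ∩ ES={C,T} → {T} (+0)
per-site changes: [2, 1, 2, 2, 2, 2, 2]; total = 13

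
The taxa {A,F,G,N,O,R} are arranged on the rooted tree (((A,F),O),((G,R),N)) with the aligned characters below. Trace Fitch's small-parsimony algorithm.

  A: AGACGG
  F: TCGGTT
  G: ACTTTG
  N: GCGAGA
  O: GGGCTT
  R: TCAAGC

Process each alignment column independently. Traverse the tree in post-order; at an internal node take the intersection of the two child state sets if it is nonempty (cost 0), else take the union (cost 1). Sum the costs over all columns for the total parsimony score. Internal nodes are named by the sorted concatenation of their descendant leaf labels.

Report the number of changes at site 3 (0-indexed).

3

AF@0: {A} ∪ {T} = {A,T} (union, +1)
AFO@0: {A,T} ∪ {G} = {A,G,T} (union, +1)
GR@0: {A} ∪ {T} = {A,T} (union, +1)
GNR@0: {A,T} ∪ {G} = {A,G,T} (union, +1)
AFGNOR@0: {A,G,T} ∩ {A,G,T} = {A,G,T} (intersection, +0)
AF@1: {G} ∪ {C} = {C,G} (union, +1)
AFO@1: {C,G} ∩ {G} = {G} (intersection, +0)
GR@1: {C} ∩ {C} = {C} (intersection, +0)
GNR@1: {C} ∩ {C} = {C} (intersection, +0)
AFGNOR@1: {G} ∪ {C} = {C,G} (union, +1)
AF@2: {A} ∪ {G} = {A,G} (union, +1)
AFO@2: {A,G} ∩ {G} = {G} (intersection, +0)
GR@2: {T} ∪ {A} = {A,T} (union, +1)
GNR@2: {A,T} ∪ {G} = {A,G,T} (union, +1)
AFGNOR@2: {G} ∩ {A,G,T} = {G} (intersection, +0)
AF@3: {C} ∪ {G} = {C,G} (union, +1)
AFO@3: {C,G} ∩ {C} = {C} (intersection, +0)
GR@3: {T} ∪ {A} = {A,T} (union, +1)
GNR@3: {A,T} ∩ {A} = {A} (intersection, +0)
AFGNOR@3: {C} ∪ {A} = {A,C} (union, +1)
AF@4: {G} ∪ {T} = {G,T} (union, +1)
AFO@4: {G,T} ∩ {T} = {T} (intersection, +0)
GR@4: {T} ∪ {G} = {G,T} (union, +1)
GNR@4: {G,T} ∩ {G} = {G} (intersection, +0)
AFGNOR@4: {T} ∪ {G} = {G,T} (union, +1)
AF@5: {G} ∪ {T} = {G,T} (union, +1)
AFO@5: {G,T} ∩ {T} = {T} (intersection, +0)
GR@5: {G} ∪ {C} = {C,G} (union, +1)
GNR@5: {C,G} ∪ {A} = {A,C,G} (union, +1)
AFGNOR@5: {T} ∪ {A,C,G} = {A,C,G,T} (union, +1)
per-site changes: [4, 2, 3, 3, 3, 4]; total = 19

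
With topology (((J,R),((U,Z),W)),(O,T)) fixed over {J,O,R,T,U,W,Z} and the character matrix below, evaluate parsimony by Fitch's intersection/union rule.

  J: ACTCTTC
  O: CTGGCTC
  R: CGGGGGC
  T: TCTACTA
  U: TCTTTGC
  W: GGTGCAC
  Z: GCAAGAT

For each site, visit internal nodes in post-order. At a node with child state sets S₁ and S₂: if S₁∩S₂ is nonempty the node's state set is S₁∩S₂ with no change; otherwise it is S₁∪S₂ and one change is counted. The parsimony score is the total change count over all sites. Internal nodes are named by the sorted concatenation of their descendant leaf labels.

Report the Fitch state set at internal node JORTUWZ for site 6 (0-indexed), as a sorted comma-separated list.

C

JR@0: {A} ∪ {C} = {A,C} (union, +1)
UZ@0: {T} ∪ {G} = {G,T} (union, +1)
UWZ@0: {G,T} ∩ {G} = {G} (intersection, +0)
JRUWZ@0: {A,C} ∪ {G} = {A,C,G} (union, +1)
OT@0: {C} ∪ {T} = {C,T} (union, +1)
JORTUWZ@0: {A,C,G} ∩ {C,T} = {C} (intersection, +0)
JR@1: {C} ∪ {G} = {C,G} (union, +1)
UZ@1: {C} ∩ {C} = {C} (intersection, +0)
UWZ@1: {C} ∪ {G} = {C,G} (union, +1)
JRUWZ@1: {C,G} ∩ {C,G} = {C,G} (intersection, +0)
OT@1: {T} ∪ {C} = {C,T} (union, +1)
JORTUWZ@1: {C,G} ∩ {C,T} = {C} (intersection, +0)
JR@2: {T} ∪ {G} = {G,T} (union, +1)
UZ@2: {T} ∪ {A} = {A,T} (union, +1)
UWZ@2: {A,T} ∩ {T} = {T} (intersection, +0)
JRUWZ@2: {G,T} ∩ {T} = {T} (intersection, +0)
OT@2: {G} ∪ {T} = {G,T} (union, +1)
JORTUWZ@2: {T} ∩ {G,T} = {T} (intersection, +0)
JR@3: {C} ∪ {G} = {C,G} (union, +1)
UZ@3: {T} ∪ {A} = {A,T} (union, +1)
UWZ@3: {A,T} ∪ {G} = {A,G,T} (union, +1)
JRUWZ@3: {C,G} ∩ {A,G,T} = {G} (intersection, +0)
OT@3: {G} ∪ {A} = {A,G} (union, +1)
JORTUWZ@3: {G} ∩ {A,G} = {G} (intersection, +0)
JR@4: {T} ∪ {G} = {G,T} (union, +1)
UZ@4: {T} ∪ {G} = {G,T} (union, +1)
UWZ@4: {G,T} ∪ {C} = {C,G,T} (union, +1)
JRUWZ@4: {G,T} ∩ {C,G,T} = {G,T} (intersection, +0)
OT@4: {C} ∩ {C} = {C} (intersection, +0)
JORTUWZ@4: {G,T} ∪ {C} = {C,G,T} (union, +1)
JR@5: {T} ∪ {G} = {G,T} (union, +1)
UZ@5: {G} ∪ {A} = {A,G} (union, +1)
UWZ@5: {A,G} ∩ {A} = {A} (intersection, +0)
JRUWZ@5: {G,T} ∪ {A} = {A,G,T} (union, +1)
OT@5: {T} ∩ {T} = {T} (intersection, +0)
JORTUWZ@5: {A,G,T} ∩ {T} = {T} (intersection, +0)
JR@6: {C} ∩ {C} = {C} (intersection, +0)
UZ@6: {C} ∪ {T} = {C,T} (union, +1)
UWZ@6: {C,T} ∩ {C} = {C} (intersection, +0)
JRUWZ@6: {C} ∩ {C} = {C} (intersection, +0)
OT@6: {C} ∪ {A} = {A,C} (union, +1)
JORTUWZ@6: {C} ∩ {A,C} = {C} (intersection, +0)
per-site changes: [4, 3, 3, 4, 4, 3, 2]; total = 23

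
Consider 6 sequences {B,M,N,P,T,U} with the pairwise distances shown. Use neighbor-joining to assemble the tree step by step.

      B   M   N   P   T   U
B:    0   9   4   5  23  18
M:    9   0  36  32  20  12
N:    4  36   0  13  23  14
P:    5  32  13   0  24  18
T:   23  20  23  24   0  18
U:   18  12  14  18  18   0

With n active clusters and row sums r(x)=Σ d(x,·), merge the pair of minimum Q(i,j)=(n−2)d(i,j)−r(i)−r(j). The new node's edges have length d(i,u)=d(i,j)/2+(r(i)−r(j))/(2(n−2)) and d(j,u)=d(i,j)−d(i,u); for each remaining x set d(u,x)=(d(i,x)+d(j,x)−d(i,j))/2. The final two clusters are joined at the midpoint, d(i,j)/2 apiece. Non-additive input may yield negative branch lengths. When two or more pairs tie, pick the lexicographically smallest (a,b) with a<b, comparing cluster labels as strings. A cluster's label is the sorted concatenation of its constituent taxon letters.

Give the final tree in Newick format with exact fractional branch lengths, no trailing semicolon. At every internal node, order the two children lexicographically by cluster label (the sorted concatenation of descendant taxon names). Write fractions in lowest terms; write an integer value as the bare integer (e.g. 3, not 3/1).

1. join M+U (d=12, Q=-141) ⇒ MU; edges |M|=77/8, |U|=19/8
  updated: d(B,MU)=15/2, d(MU,N)=19, d(MU,P)=19, d(MU,T)=13
2. join MU+T (d=13, Q=-205/2) ⇒ MTU; edges |MU|=29/12, |T|=127/12
  updated: d(B,MTU)=35/4, d(MTU,N)=29/2, d(MTU,P)=15
3. join B+N (d=4, Q=-165/4) ⇒ BN; edges |B|=-23/16, |N|=87/16
  updated: d(BN,MTU)=77/8, d(BN,P)=7
4. join BN+MTU (d=77/8, Q=-253/8) ⇒ BMNTU; edges |BN|=13/16, |MTU|=141/16
  updated: d(BMNTU,P)=99/16
5. join BMNTU+P (d=99/16) ⇒ BMNPTU; edges |BMNTU|=99/32, |P|=99/32
final tree: (((B:-23/16,N:87/16):13/16,((M:77/8,U:19/8):29/12,T:127/12):141/16):99/32,P:99/32)
total length: 717/16

(((B:-23/16,N:87/16):13/16,((M:77/8,U:19/8):29/12,T:127/12):141/16):99/32,P:99/32)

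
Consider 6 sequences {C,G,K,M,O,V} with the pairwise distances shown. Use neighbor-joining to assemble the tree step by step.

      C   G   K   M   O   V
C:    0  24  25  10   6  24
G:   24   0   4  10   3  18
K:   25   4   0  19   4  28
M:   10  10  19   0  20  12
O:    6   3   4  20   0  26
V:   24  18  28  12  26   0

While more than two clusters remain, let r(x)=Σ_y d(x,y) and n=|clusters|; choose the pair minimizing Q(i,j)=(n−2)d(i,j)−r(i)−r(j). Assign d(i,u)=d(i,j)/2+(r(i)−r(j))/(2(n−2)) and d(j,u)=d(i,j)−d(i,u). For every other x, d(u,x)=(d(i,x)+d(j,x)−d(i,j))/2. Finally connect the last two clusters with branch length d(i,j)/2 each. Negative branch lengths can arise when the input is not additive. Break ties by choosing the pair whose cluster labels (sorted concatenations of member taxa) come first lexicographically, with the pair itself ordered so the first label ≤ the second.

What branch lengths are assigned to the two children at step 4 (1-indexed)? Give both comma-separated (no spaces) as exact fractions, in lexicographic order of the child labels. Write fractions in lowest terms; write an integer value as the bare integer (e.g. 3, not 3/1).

iteration 1: select M,V (d=12, Q=-131); attach at lengths (11/8, 85/8); label the merged cluster MV
  updated: d(C,MV)=11, d(G,MV)=8, d(K,MV)=35/2, d(MV,O)=17
iteration 2: select C,MV (d=11, Q=-173/2); attach at lengths (91/12, 41/12); label the merged cluster CMV
  updated: d(CMV,G)=21/2, d(CMV,K)=63/4, d(CMV,O)=6
iteration 3: select CMV,O (d=6, Q=-133/4); attach at lengths (125/16, -29/16); label the merged cluster CMOV
  updated: d(CMOV,G)=15/4, d(CMOV,K)=55/8
iteration 4: select CMOV,G (d=15/4, Q=-117/8); attach at lengths (53/16, 7/16); label the merged cluster CGMOV
  updated: d(CGMOV,K)=57/16
iteration 5: select CGMOV,K (d=57/16); attach at lengths (57/32, 57/32); label the merged cluster CGKMOV
final tree: ((((C:91/12,(M:11/8,V:85/8):41/12):125/16,O:-29/16):53/16,G:7/16):57/32,K:57/32)
total length: 581/16

53/16,7/16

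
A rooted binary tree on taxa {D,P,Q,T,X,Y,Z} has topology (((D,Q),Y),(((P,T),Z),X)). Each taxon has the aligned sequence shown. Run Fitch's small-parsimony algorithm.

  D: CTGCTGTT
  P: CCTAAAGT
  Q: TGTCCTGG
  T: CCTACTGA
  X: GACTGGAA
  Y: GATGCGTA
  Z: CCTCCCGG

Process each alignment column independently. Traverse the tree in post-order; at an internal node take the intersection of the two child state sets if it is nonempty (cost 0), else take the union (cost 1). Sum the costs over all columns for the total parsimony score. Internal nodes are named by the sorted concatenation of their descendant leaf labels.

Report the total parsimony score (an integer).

25

site 0, node DQ: D={C} ∪ Q={T} → {C,T} (+1)
site 0, node DQY: DQ={C,T} ∪ Y={G} → {C,G,T} (+1)
site 0, node PT: P={C} ∩ T={C} → {C} (+0)
site 0, node PTZ: PT={C} ∩ Z={C} → {C} (+0)
site 0, node PTXZ: PTZ={C} ∪ X={G} → {C,G} (+1)
site 0, node DPQTXYZ: DQY={C,G,T} ∩ PTXZ={C,G} → {C,G} (+0)
site 1, node DQ: D={T} ∪ Q={G} → {G,T} (+1)
site 1, node DQY: DQ={G,T} ∪ Y={A} → {A,G,T} (+1)
site 1, node PT: P={C} ∩ T={C} → {C} (+0)
site 1, node PTZ: PT={C} ∩ Z={C} → {C} (+0)
site 1, node PTXZ: PTZ={C} ∪ X={A} → {A,C} (+1)
site 1, node DPQTXYZ: DQY={A,G,T} ∩ PTXZ={A,C} → {A} (+0)
site 2, node DQ: D={G} ∪ Q={T} → {G,T} (+1)
site 2, node DQY: DQ={G,T} ∩ Y={T} → {T} (+0)
site 2, node PT: P={T} ∩ T={T} → {T} (+0)
site 2, node PTZ: PT={T} ∩ Z={T} → {T} (+0)
site 2, node PTXZ: PTZ={T} ∪ X={C} → {C,T} (+1)
site 2, node DPQTXYZ: DQY={T} ∩ PTXZ={C,T} → {T} (+0)
site 3, node DQ: D={C} ∩ Q={C} → {C} (+0)
site 3, node DQY: DQ={C} ∪ Y={G} → {C,G} (+1)
site 3, node PT: P={A} ∩ T={A} → {A} (+0)
site 3, node PTZ: PT={A} ∪ Z={C} → {A,C} (+1)
site 3, node PTXZ: PTZ={A,C} ∪ X={T} → {A,C,T} (+1)
site 3, node DPQTXYZ: DQY={C,G} ∩ PTXZ={A,C,T} → {C} (+0)
site 4, node DQ: D={T} ∪ Q={C} → {C,T} (+1)
site 4, node DQY: DQ={C,T} ∩ Y={C} → {C} (+0)
site 4, node PT: P={A} ∪ T={C} → {A,C} (+1)
site 4, node PTZ: PT={A,C} ∩ Z={C} → {C} (+0)
site 4, node PTXZ: PTZ={C} ∪ X={G} → {C,G} (+1)
site 4, node DPQTXYZ: DQY={C} ∩ PTXZ={C,G} → {C} (+0)
site 5, node DQ: D={G} ∪ Q={T} → {G,T} (+1)
site 5, node DQY: DQ={G,T} ∩ Y={G} → {G} (+0)
site 5, node PT: P={A} ∪ T={T} → {A,T} (+1)
site 5, node PTZ: PT={A,T} ∪ Z={C} → {A,C,T} (+1)
site 5, node PTXZ: PTZ={A,C,T} ∪ X={G} → {A,C,G,T} (+1)
site 5, node DPQTXYZ: DQY={G} ∩ PTXZ={A,C,G,T} → {G} (+0)
site 6, node DQ: D={T} ∪ Q={G} → {G,T} (+1)
site 6, node DQY: DQ={G,T} ∩ Y={T} → {T} (+0)
site 6, node PT: P={G} ∩ T={G} → {G} (+0)
site 6, node PTZ: PT={G} ∩ Z={G} → {G} (+0)
site 6, node PTXZ: PTZ={G} ∪ X={A} → {A,G} (+1)
site 6, node DPQTXYZ: DQY={T} ∪ PTXZ={A,G} → {A,G,T} (+1)
site 7, node DQ: D={T} ∪ Q={G} → {G,T} (+1)
site 7, node DQY: DQ={G,T} ∪ Y={A} → {A,G,T} (+1)
site 7, node PT: P={T} ∪ T={A} → {A,T} (+1)
site 7, node PTZ: PT={A,T} ∪ Z={G} → {A,G,T} (+1)
site 7, node PTXZ: PTZ={A,G,T} ∩ X={A} → {A} (+0)
site 7, node DPQTXYZ: DQY={A,G,T} ∩ PTXZ={A} → {A} (+0)
per-site changes: [3, 3, 2, 3, 3, 4, 3, 4]; total = 25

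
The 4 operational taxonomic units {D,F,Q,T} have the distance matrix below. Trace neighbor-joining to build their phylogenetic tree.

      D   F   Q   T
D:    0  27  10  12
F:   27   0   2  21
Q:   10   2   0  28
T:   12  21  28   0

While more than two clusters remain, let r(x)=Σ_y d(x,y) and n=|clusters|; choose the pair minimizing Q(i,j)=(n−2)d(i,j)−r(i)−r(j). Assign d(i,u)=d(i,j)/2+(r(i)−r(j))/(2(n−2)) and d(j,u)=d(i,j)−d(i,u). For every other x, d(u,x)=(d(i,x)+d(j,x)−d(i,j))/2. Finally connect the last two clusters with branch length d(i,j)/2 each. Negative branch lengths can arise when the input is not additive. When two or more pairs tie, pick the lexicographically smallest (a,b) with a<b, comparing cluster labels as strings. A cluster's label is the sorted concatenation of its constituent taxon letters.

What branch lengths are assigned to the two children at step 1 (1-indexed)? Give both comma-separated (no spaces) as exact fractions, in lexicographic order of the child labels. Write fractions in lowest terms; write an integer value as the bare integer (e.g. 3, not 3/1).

3,9

1. join D+T (d=12, Q=-86) ⇒ DT; edges |D|=3, |T|=9
  updated: d(DT,F)=18, d(DT,Q)=13
2. join DT+F (d=18, Q=-33) ⇒ DFT; edges |DT|=29/2, |F|=7/2
  updated: d(DFT,Q)=-3/2
3. join DFT+Q (d=-3/2) ⇒ DFQT; edges |DFT|=-3/4, |Q|=-3/4
final tree: (((D:3,T:9):29/2,F:7/2):-3/4,Q:-3/4)
total length: 57/2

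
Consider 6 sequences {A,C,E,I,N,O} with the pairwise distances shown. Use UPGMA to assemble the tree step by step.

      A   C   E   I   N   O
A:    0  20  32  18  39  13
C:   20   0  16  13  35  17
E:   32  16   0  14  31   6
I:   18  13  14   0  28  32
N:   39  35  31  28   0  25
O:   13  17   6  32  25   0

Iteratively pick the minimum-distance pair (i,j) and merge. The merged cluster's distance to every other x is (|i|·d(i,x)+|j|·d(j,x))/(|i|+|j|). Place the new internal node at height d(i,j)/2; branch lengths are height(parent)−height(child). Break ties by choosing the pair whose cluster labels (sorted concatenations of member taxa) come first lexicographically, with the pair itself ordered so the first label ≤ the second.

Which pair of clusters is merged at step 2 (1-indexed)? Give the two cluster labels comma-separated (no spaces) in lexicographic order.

step 1: merge (E,O) at d=6; branch lengths E→3, O→3; new cluster EO
  updated: d(A,EO)=45/2, d(C,EO)=33/2, d(EO,I)=23, d(EO,N)=28
step 2: merge (C,I) at d=13; branch lengths C→13/2, I→13/2; new cluster CI
  updated: d(A,CI)=19, d(CI,EO)=79/4, d(CI,N)=63/2
step 3: merge (A,CI) at d=19; branch lengths A→19/2, CI→3; new cluster ACI
  updated: d(ACI,EO)=62/3, d(ACI,N)=34
step 4: merge (ACI,EO) at d=62/3; branch lengths ACI→5/6, EO→22/3; new cluster ACEIO
  updated: d(ACEIO,N)=158/5
step 5: merge (ACEIO,N) at d=158/5; branch lengths ACEIO→82/15, N→79/5; new cluster ACEINO
final tree: (((A:19/2,(C:13/2,I:13/2):3):5/6,(E:3,O:3):22/3):82/15,N:79/5)
total length: 914/15

C,I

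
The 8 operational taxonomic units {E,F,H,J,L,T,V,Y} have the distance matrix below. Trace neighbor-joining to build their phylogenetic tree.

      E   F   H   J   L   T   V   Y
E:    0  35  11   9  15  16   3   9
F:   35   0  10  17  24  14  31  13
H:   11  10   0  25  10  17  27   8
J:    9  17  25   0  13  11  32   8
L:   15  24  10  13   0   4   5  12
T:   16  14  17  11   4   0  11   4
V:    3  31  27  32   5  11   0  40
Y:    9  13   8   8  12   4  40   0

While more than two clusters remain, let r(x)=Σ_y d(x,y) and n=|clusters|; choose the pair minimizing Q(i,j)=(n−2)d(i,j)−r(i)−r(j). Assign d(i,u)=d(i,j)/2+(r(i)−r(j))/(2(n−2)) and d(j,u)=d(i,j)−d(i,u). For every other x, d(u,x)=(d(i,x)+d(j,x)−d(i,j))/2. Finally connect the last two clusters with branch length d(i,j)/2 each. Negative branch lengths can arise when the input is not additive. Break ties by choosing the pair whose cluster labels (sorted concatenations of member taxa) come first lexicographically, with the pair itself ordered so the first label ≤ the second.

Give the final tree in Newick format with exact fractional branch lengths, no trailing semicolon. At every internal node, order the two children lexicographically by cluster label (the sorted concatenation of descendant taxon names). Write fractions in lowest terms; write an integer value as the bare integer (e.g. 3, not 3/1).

((((((E:-11/4,V:23/4):133/16,L:3/16):89/24,T:1/24):87/32,J:217/32):79/32,(F:36/5,H:14/5):171/32):5/64,Y:5/64)

iteration 1: select E,V (d=3, Q=-229); attach at lengths (-11/4, 23/4); label the merged cluster EV
  updated: d(EV,F)=63/2, d(EV,H)=35/2, d(EV,J)=19, d(EV,L)=17/2, d(EV,T)=12, d(EV,Y)=23
iteration 2: select F,H (d=10, Q=-147); attach at lengths (36/5, 14/5); label the merged cluster FH
  updated: d(EV,FH)=39/2, d(FH,J)=16, d(FH,L)=12, d(FH,T)=21/2, d(FH,Y)=11/2
iteration 3: select EV,L (d=17/2, Q=-195/2); attach at lengths (133/16, 3/16); label the merged cluster ELV
  updated: d(ELV,FH)=23/2, d(ELV,J)=47/4, d(ELV,T)=15/4, d(ELV,Y)=53/4
iteration 4: select ELV,T (d=15/4, Q=-233/4); attach at lengths (89/24, 1/24); label the merged cluster ELTV
  updated: d(ELTV,FH)=73/8, d(ELTV,J)=19/2, d(ELTV,Y)=27/4
iteration 5: select ELTV,J (d=19/2, Q=-319/8); attach at lengths (87/32, 217/32); label the merged cluster EJLTV
  updated: d(EJLTV,FH)=125/16, d(EJLTV,Y)=21/8
iteration 6: select EJLTV,FH (d=125/16, Q=-255/16); attach at lengths (79/32, 171/32); label the merged cluster EFHJLTV
  updated: d(EFHJLTV,Y)=5/32
iteration 7: select EFHJLTV,Y (d=5/32); attach at lengths (5/64, 5/64); label the merged cluster EFHJLTVY
final tree: ((((((E:-11/4,V:23/4):133/16,L:3/16):89/24,T:1/24):87/32,J:217/32):79/32,(F:36/5,H:14/5):171/32):5/64,Y:5/64)
total length: 1367/32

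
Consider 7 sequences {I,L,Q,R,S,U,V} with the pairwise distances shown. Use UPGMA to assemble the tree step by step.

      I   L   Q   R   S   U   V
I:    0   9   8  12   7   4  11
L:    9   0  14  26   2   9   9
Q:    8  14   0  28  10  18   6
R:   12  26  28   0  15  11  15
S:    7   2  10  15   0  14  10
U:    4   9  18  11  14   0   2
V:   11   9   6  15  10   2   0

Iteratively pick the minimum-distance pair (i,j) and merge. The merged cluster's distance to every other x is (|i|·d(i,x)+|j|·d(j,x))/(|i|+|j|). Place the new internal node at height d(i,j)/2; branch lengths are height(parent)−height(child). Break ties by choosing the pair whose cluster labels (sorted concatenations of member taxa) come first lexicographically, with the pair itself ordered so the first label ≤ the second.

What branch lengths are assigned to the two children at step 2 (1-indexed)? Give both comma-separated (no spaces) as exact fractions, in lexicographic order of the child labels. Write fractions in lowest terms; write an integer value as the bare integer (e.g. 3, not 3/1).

iteration 1: select L,S (d=2); attach at lengths (1, 1); label the merged cluster LS
  updated: d(I,LS)=8, d(LS,Q)=12, d(LS,R)=41/2, d(LS,U)=23/2, d(LS,V)=19/2
iteration 2: select U,V (d=2); attach at lengths (1, 1); label the merged cluster UV
  updated: d(I,UV)=15/2, d(LS,UV)=21/2, d(Q,UV)=12, d(R,UV)=13
iteration 3: select I,UV (d=15/2); attach at lengths (15/4, 11/4); label the merged cluster IUV
  updated: d(IUV,LS)=29/3, d(IUV,Q)=32/3, d(IUV,R)=38/3
iteration 4: select IUV,LS (d=29/3); attach at lengths (13/12, 23/6); label the merged cluster ILSUV
  updated: d(ILSUV,Q)=56/5, d(ILSUV,R)=79/5
iteration 5: select ILSUV,Q (d=56/5); attach at lengths (23/30, 28/5); label the merged cluster ILQSUV
  updated: d(ILQSUV,R)=107/6
iteration 6: select ILQSUV,R (d=107/6); attach at lengths (199/60, 107/12); label the merged cluster ILQRSUV
final tree: ((((I:15/4,(U:1,V:1):11/4):13/12,(L:1,S:1):23/6):23/30,Q:28/5):199/60,R:107/12)
total length: 2041/60

1,1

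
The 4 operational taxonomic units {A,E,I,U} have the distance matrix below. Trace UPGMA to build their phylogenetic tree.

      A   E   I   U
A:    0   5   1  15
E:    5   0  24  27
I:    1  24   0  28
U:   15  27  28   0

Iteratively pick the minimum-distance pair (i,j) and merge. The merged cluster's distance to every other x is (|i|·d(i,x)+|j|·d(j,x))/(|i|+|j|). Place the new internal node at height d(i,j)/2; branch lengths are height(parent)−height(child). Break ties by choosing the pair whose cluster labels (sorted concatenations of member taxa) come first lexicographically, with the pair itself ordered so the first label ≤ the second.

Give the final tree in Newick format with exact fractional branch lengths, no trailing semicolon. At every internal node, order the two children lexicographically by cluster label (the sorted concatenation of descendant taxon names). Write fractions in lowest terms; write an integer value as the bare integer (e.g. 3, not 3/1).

(((A:1/2,I:1/2):27/4,E:29/4):53/12,U:35/3)

iteration 1: select A,I (d=1); attach at lengths (1/2, 1/2); label the merged cluster AI
  updated: d(AI,E)=29/2, d(AI,U)=43/2
iteration 2: select AI,E (d=29/2); attach at lengths (27/4, 29/4); label the merged cluster AEI
  updated: d(AEI,U)=70/3
iteration 3: select AEI,U (d=70/3); attach at lengths (53/12, 35/3); label the merged cluster AEIU
final tree: (((A:1/2,I:1/2):27/4,E:29/4):53/12,U:35/3)
total length: 373/12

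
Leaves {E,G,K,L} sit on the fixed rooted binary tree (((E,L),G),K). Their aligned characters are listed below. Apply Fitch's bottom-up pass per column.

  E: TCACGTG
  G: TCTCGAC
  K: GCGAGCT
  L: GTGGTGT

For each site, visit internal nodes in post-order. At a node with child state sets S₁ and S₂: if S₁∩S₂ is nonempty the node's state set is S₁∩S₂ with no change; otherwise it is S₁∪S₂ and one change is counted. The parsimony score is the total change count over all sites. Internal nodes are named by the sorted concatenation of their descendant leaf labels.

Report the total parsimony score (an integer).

13

EL@0: {T} ∪ {G} = {G,T} (union, +1)
EGL@0: {G,T} ∩ {T} = {T} (intersection, +0)
EGKL@0: {T} ∪ {G} = {G,T} (union, +1)
EL@1: {C} ∪ {T} = {C,T} (union, +1)
EGL@1: {C,T} ∩ {C} = {C} (intersection, +0)
EGKL@1: {C} ∩ {C} = {C} (intersection, +0)
EL@2: {A} ∪ {G} = {A,G} (union, +1)
EGL@2: {A,G} ∪ {T} = {A,G,T} (union, +1)
EGKL@2: {A,G,T} ∩ {G} = {G} (intersection, +0)
EL@3: {C} ∪ {G} = {C,G} (union, +1)
EGL@3: {C,G} ∩ {C} = {C} (intersection, +0)
EGKL@3: {C} ∪ {A} = {A,C} (union, +1)
EL@4: {G} ∪ {T} = {G,T} (union, +1)
EGL@4: {G,T} ∩ {G} = {G} (intersection, +0)
EGKL@4: {G} ∩ {G} = {G} (intersection, +0)
EL@5: {T} ∪ {G} = {G,T} (union, +1)
EGL@5: {G,T} ∪ {A} = {A,G,T} (union, +1)
EGKL@5: {A,G,T} ∪ {C} = {A,C,G,T} (union, +1)
EL@6: {G} ∪ {T} = {G,T} (union, +1)
EGL@6: {G,T} ∪ {C} = {C,G,T} (union, +1)
EGKL@6: {C,G,T} ∩ {T} = {T} (intersection, +0)
per-site changes: [2, 1, 2, 2, 1, 3, 2]; total = 13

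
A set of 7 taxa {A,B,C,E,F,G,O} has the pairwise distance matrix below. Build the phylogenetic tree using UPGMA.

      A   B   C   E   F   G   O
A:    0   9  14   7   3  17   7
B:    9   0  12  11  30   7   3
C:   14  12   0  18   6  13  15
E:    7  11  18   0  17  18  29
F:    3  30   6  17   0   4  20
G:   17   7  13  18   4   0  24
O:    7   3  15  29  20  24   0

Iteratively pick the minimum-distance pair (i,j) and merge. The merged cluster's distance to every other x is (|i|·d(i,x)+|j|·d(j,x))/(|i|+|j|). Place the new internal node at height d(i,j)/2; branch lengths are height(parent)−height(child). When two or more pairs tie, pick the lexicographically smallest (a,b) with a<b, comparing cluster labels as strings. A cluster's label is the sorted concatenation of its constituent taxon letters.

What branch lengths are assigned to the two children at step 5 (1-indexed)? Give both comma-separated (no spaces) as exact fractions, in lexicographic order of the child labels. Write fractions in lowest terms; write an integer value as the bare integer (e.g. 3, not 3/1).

step 1: merge (A,F) at d=3; branch lengths A→3/2, F→3/2; new cluster AF
  updated: d(AF,B)=39/2, d(AF,C)=10, d(AF,E)=12, d(AF,G)=21/2, d(AF,O)=27/2
step 2: merge (B,O) at d=3; branch lengths B→3/2, O→3/2; new cluster BO
  updated: d(AF,BO)=33/2, d(BO,C)=27/2, d(BO,E)=20, d(BO,G)=31/2
step 3: merge (AF,C) at d=10; branch lengths AF→7/2, C→5; new cluster ACF
  updated: d(ACF,BO)=31/2, d(ACF,E)=14, d(ACF,G)=34/3
step 4: merge (ACF,G) at d=34/3; branch lengths ACF→2/3, G→17/3; new cluster ACFG
  updated: d(ACFG,BO)=31/2, d(ACFG,E)=15
step 5: merge (ACFG,E) at d=15; branch lengths ACFG→11/6, E→15/2; new cluster ACEFG
  updated: d(ACEFG,BO)=82/5
step 6: merge (ACEFG,BO) at d=82/5; branch lengths ACEFG→7/10, BO→67/10; new cluster ABCEFGO
final tree: (((((A:3/2,F:3/2):7/2,C:5):2/3,G:17/3):11/6,E:15/2):7/10,(B:3/2,O:3/2):67/10)
total length: 1127/30

11/6,15/2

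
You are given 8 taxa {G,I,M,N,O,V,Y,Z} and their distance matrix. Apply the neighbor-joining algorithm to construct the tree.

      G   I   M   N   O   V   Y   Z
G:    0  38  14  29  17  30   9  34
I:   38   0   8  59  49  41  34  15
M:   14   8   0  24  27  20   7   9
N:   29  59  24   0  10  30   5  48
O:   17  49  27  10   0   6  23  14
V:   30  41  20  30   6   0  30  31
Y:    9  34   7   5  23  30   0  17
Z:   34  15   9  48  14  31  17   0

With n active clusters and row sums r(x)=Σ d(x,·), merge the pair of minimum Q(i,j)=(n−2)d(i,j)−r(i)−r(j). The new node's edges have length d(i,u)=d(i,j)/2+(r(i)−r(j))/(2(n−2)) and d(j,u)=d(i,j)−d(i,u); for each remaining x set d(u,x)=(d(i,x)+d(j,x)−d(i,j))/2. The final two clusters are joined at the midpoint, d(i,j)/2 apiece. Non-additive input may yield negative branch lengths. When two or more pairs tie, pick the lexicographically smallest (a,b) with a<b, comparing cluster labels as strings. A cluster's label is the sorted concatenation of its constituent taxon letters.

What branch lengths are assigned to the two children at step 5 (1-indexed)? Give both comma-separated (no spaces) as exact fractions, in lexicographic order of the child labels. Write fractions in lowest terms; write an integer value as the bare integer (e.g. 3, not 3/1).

step 1: merge (I,Z) at d=15, Q=-322; branch lengths I→83/6, Z→7/6; new cluster IZ
  updated: d(G,IZ)=57/2, d(IZ,M)=1, d(IZ,N)=46, d(IZ,O)=24, d(IZ,V)=57/2, d(IZ,Y)=18
step 2: merge (IZ,M) at d=1, Q=-234; branch lengths IZ→29/5, M→-24/5; new cluster IMZ
  updated: d(G,IMZ)=83/4, d(IMZ,N)=69/2, d(IMZ,O)=25, d(IMZ,V)=95/4, d(IMZ,Y)=12
step 3: merge (O,V) at d=6, Q=-707/4; branch lengths O→-59/32, V→251/32; new cluster OV
  updated: d(G,OV)=41/2, d(IMZ,OV)=171/8, d(N,OV)=17, d(OV,Y)=47/2
step 4: merge (N,Y) at d=5, Q=-120; branch lengths N→17/2, Y→-7/2; new cluster NY
  updated: d(G,NY)=33/2, d(IMZ,NY)=83/4, d(NY,OV)=71/4
step 5: merge (G,NY) at d=33/2, Q=-319/4; branch lengths G→143/16, NY→121/16; new cluster GNY
  updated: d(GNY,IMZ)=25/2, d(GNY,OV)=87/8
step 6: merge (GNY,IMZ) at d=25/2, Q=-179/4; branch lengths GNY→1, IMZ→23/2; new cluster GIMNYZ
  updated: d(GIMNYZ,OV)=79/8
step 7: merge (GIMNYZ,OV) at d=79/8; branch lengths GIMNYZ→79/16, OV→79/16; new cluster GIMNOVYZ
final tree: (((G:143/16,(N:17/2,Y:-7/2):121/16):1,((I:83/6,Z:7/6):29/5,M:-24/5):23/2):79/16,(O:-59/32,V:251/32):79/16)
total length: 527/8

143/16,121/16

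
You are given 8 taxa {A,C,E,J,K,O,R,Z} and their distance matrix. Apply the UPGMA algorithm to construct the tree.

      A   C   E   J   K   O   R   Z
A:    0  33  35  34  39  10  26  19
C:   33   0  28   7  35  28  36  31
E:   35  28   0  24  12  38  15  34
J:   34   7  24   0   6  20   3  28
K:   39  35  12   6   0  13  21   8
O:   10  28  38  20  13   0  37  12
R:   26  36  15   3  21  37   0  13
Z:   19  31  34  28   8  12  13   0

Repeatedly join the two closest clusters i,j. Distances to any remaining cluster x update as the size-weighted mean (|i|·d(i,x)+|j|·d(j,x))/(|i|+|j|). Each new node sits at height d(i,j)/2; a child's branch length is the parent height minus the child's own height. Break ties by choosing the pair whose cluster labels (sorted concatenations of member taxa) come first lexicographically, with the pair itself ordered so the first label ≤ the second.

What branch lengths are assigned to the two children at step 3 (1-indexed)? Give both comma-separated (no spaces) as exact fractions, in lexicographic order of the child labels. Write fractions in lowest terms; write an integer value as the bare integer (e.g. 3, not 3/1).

5,5

1. join J+R (d=3) ⇒ JR; edges |J|=3/2, |R|=3/2
  updated: d(A,JR)=30, d(C,JR)=43/2, d(E,JR)=39/2, d(JR,K)=27/2, d(JR,O)=57/2, d(JR,Z)=41/2
2. join K+Z (d=8) ⇒ KZ; edges |K|=4, |Z|=4
  updated: d(A,KZ)=29, d(C,KZ)=33, d(E,KZ)=23, d(JR,KZ)=17, d(KZ,O)=25/2
3. join A+O (d=10) ⇒ AO; edges |A|=5, |O|=5
  updated: d(AO,C)=61/2, d(AO,E)=73/2, d(AO,JR)=117/4, d(AO,KZ)=83/4
4. join JR+KZ (d=17) ⇒ JKRZ; edges |JR|=7, |KZ|=9/2
  updated: d(AO,JKRZ)=25, d(C,JKRZ)=109/4, d(E,JKRZ)=85/4
5. join E+JKRZ (d=85/4) ⇒ EJKRZ; edges |E|=85/8, |JKRZ|=17/8
  updated: d(AO,EJKRZ)=273/10, d(C,EJKRZ)=137/5
6. join AO+EJKRZ (d=273/10) ⇒ AEJKORZ; edges |AO|=173/20, |EJKRZ|=121/40
  updated: d(AEJKORZ,C)=198/7
7. join AEJKORZ+C (d=198/7) ⇒ ACEJKORZ; edges |AEJKORZ|=69/140, |C|=99/7
final tree: (((A:5,O:5):173/20,(E:85/8,((J:3/2,R:3/2):7,(K:4,Z:4):9/2):17/8):121/40):69/140,C:99/7)
total length: 20037/280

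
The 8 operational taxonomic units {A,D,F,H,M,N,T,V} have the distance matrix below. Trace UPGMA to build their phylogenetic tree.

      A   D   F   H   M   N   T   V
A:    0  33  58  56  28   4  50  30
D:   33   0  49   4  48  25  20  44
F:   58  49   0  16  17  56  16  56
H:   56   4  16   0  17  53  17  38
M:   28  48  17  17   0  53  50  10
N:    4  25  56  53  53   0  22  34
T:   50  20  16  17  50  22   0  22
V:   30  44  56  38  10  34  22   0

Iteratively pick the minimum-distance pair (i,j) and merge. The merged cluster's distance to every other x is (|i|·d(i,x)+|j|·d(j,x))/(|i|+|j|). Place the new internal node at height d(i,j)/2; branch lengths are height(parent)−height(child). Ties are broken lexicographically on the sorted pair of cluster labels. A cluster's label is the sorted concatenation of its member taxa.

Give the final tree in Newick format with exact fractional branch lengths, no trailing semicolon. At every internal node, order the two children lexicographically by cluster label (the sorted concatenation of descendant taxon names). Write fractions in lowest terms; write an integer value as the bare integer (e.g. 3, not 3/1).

iteration 1: select A,N (d=4); attach at lengths (2, 2); label the merged cluster AN
  updated: d(AN,D)=29, d(AN,F)=57, d(AN,H)=109/2, d(AN,M)=81/2, d(AN,T)=36, d(AN,V)=32
iteration 2: select D,H (d=4); attach at lengths (2, 2); label the merged cluster DH
  updated: d(AN,DH)=167/4, d(DH,F)=65/2, d(DH,M)=65/2, d(DH,T)=37/2, d(DH,V)=41
iteration 3: select M,V (d=10); attach at lengths (5, 5); label the merged cluster MV
  updated: d(AN,MV)=145/4, d(DH,MV)=147/4, d(F,MV)=73/2, d(MV,T)=36
iteration 4: select F,T (d=16); attach at lengths (8, 8); label the merged cluster FT
  updated: d(AN,FT)=93/2, d(DH,FT)=51/2, d(FT,MV)=145/4
iteration 5: select DH,FT (d=51/2); attach at lengths (43/4, 19/4); label the merged cluster DFHT
  updated: d(AN,DFHT)=353/8, d(DFHT,MV)=73/2
iteration 6: select AN,MV (d=145/4); attach at lengths (129/8, 105/8); label the merged cluster AMNV
  updated: d(AMNV,DFHT)=645/16
iteration 7: select AMNV,DFHT (d=645/16); attach at lengths (65/32, 237/32); label the merged cluster ADFHMNTV
final tree: (((A:2,N:2):129/8,(M:5,V:5):105/8):65/32,((D:2,H:2):43/4,(F:8,T:8):19/4):237/32)
total length: 1411/16

(((A:2,N:2):129/8,(M:5,V:5):105/8):65/32,((D:2,H:2):43/4,(F:8,T:8):19/4):237/32)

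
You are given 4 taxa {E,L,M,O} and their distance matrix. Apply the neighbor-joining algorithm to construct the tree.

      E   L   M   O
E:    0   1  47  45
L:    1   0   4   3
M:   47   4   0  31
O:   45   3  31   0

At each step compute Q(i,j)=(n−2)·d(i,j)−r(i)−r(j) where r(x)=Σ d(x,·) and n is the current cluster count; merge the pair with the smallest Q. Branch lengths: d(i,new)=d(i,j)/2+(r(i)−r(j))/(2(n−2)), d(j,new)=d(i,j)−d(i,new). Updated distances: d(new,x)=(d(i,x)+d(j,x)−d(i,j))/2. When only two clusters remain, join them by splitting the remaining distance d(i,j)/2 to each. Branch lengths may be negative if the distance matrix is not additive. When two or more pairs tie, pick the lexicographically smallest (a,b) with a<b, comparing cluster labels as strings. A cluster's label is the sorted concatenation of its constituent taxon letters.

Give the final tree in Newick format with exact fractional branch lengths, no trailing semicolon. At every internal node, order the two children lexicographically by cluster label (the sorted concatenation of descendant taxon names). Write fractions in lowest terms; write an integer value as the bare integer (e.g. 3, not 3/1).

step 1: merge (E,L) at d=1, Q=-99; branch lengths E→87/4, L→-83/4; new cluster EL
  updated: d(EL,M)=25, d(EL,O)=47/2
step 2: merge (EL,M) at d=25, Q=-159/2; branch lengths EL→35/4, M→65/4; new cluster ELM
  updated: d(ELM,O)=59/4
step 3: merge (ELM,O) at d=59/4; branch lengths ELM→59/8, O→59/8; new cluster ELMO
final tree: (((E:87/4,L:-83/4):35/4,M:65/4):59/8,O:59/8)
total length: 163/4

(((E:87/4,L:-83/4):35/4,M:65/4):59/8,O:59/8)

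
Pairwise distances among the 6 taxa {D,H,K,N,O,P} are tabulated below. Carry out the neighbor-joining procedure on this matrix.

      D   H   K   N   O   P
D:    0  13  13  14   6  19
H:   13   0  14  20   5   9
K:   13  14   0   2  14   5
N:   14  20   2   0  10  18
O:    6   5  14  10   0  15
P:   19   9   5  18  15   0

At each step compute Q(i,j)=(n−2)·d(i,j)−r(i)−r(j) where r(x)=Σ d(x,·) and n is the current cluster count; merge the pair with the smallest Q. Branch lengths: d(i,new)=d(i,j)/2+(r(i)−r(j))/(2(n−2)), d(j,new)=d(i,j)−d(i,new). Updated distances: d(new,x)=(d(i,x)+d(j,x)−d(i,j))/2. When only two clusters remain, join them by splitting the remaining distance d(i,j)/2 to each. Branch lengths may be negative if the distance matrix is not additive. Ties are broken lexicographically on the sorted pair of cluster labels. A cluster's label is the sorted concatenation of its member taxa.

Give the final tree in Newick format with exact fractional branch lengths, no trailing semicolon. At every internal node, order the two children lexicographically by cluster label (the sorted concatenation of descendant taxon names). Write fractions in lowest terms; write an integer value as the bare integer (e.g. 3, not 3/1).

(((D:91/16,O:5/16):39/16,H:57/16):59/32,((K:-1,N:3):14/3,P:35/6):59/32)

step 1: merge (K,N) at d=2, Q=-104; branch lengths K→-1, N→3; new cluster KN
  updated: d(D,KN)=25/2, d(H,KN)=16, d(KN,O)=11, d(KN,P)=21/2
step 2: merge (KN,P) at d=21/2, Q=-72; branch lengths KN→14/3, P→35/6; new cluster KNP
  updated: d(D,KNP)=21/2, d(H,KNP)=29/4, d(KNP,O)=31/4
step 3: merge (D,O) at d=6, Q=-145/4; branch lengths D→91/16, O→5/16; new cluster DO
  updated: d(DO,H)=6, d(DO,KNP)=49/8
step 4: merge (DO,H) at d=6, Q=-155/8; branch lengths DO→39/16, H→57/16; new cluster DHO
  updated: d(DHO,KNP)=59/16
step 5: merge (DHO,KNP) at d=59/16; branch lengths DHO→59/32, KNP→59/32; new cluster DHKNOP
final tree: (((D:91/16,O:5/16):39/16,H:57/16):59/32,((K:-1,N:3):14/3,P:35/6):59/32)
total length: 451/16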